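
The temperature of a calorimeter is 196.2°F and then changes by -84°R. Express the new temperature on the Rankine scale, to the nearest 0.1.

571.9°R

Initial temperature in Celsius: (196.2 - 32) × 5/9 = 91.2222°C.
The 84°R change is an interval, so only the factor 5/9 applies: -84 × 5/9 = -46.6667°C.
Final Celsius temperature: 91.2222 - 46.6667 = 44.5556°C.
In Rankine: 44.5556 × 1.8 + 491.67 = 571.9°R.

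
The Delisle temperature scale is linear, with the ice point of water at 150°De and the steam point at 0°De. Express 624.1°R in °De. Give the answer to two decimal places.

39.64°De

First in Celsius: (624.1 - 491.67) × 5/9 = 73.5722°C.
Linearly onto the Delisle scale: 150 + (73.5722 / 100) × (0 - 150) = 39.64°De.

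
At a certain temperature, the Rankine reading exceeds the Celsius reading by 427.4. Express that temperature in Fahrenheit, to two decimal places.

-112.61°F

Let x be the Celsius reading; then the Rankine reading is 1.8·x + 491.67.
(1.8·x + 491.67) - x = 427.4  ⇒  (0.8)·x = -64.27  ⇒  x = -80.3375°C.
In Fahrenheit: -80.3375 × 1.8 + 32 = -112.61°F.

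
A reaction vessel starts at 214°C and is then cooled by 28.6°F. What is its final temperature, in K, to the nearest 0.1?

The 28.6°F change is an interval, so only the factor 5/9 applies: -28.6 × 5/9 = -15.8889°C.
Final Celsius temperature: 214.0000 - 15.8889 = 198.1111°C.
In kelvin: 198.1111 + 273.15 = 471.3 K.

471.3 K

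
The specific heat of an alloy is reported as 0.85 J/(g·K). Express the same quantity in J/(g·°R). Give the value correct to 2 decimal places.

The quantity depends on a temperature interval, so only the ratio of degree sizes applies; the offset between the scales is irrelevant.
A change of 1°R is a change of 5/9 K, so per °R the value is 0.85 × 5/9 = 0.47.

0.47 J/(g·°R)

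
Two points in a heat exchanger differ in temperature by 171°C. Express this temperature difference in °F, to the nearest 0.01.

For a temperature interval the offset drops out; only the factor 1.8 applies.
171 × 1.8 = 307.80.

307.80°F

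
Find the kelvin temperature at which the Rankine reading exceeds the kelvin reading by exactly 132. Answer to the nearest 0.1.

Let K be the kelvin reading. The Rankine reading is R = 1.8·K.
Require R - K = 132: (0.8)·K = 132.
K = (132) / (0.8) = 165.0.

165.0 K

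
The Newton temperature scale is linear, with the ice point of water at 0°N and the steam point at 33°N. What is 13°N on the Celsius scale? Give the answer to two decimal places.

Linear interpolation between the fixed points: C = (13 - 0) × 100 / (33 - 0) = 39.3939°C.

39.39°C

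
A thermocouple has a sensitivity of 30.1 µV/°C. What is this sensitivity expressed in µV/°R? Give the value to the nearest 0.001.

16.722 µV/°R

The quantity depends on a temperature interval, so only the ratio of degree sizes applies; the offset between the scales is irrelevant.
A change of 1°R is a change of 5/9°C, so per °R the value is 30.1 × 5/9 = 16.722.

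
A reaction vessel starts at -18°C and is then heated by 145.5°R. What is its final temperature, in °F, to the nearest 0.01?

145.10°F

The 145.5°R change is an interval, so only the factor 5/9 applies: +145.5 × 5/9 = +80.8333°C.
Final Celsius temperature: -18.0000 + 80.8333 = 62.8333°C.
In Fahrenheit: 62.8333 × 1.8 + 32 = 145.10°F.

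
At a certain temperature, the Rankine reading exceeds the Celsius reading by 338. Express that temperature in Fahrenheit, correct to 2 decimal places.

Let x be the Rankine reading; then the Celsius reading is 5/9·x - 273.15.
(5/9·x - 273.15) - x = -338  ⇒  (-4/9)·x = -64.85  ⇒  x = 145.9125°R.
In Celsius: (145.9125 - 491.67) × 5/9 = -192.0875°C.
In Fahrenheit: -192.0875 × 1.8 + 32 = -313.76°F.

-313.76°F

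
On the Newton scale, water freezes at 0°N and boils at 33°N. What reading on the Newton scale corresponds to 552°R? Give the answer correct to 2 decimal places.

First in Celsius: (552 - 491.67) × 5/9 = 33.5167°C.
Linearly onto the Newton scale: 0 + (33.5167 / 100) × (33 - 0) = 11.06°N.

11.06°N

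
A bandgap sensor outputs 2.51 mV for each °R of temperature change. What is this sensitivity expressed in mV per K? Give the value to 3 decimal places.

4.518 mV per K

Since only a temperature interval is involved, the additive offset between the scales drops out.
A change of 1 K is a change of 1.8°R, so per K the value is 2.51 × 1.8 = 4.518.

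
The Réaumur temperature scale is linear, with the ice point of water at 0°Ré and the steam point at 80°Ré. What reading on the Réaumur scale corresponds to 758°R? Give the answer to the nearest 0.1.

118.4°Ré

First in Celsius: (758 - 491.67) × 5/9 = 147.9611°C.
Linearly onto the Réaumur scale: 0 + (147.9611 / 100) × (80 - 0) = 118.4°Ré.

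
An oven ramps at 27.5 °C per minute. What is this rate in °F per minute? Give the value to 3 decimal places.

Since only a temperature interval is involved, the additive offset between the scales drops out.
A change of 1°C is a change of 1.8°F, so 27.5 × 1.8 = 49.500.

49.500 °F/minute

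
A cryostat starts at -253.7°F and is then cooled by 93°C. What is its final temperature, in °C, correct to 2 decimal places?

Initial temperature in Celsius: (-253.7 - 32) × 5/9 = -158.7222°C.
Final Celsius temperature: -158.7222 - 93.0000 = -251.7222°C.

-251.72°C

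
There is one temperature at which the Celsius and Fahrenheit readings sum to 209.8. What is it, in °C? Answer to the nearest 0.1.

63.5°C

Let C be the Celsius reading. The Fahrenheit reading is F = 1.8·C + 32.
Require C + F = 209.8: (2.8)·C + 32 = 209.8.
C = (209.8 - 32) / (2.8) = 63.5.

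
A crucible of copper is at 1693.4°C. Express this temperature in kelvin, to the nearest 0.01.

1966.55 K

In kelvin: 1693.4000 + 273.15 = 1966.55 K.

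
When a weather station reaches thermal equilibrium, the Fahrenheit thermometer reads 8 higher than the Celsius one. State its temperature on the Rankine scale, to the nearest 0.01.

Let x be the Celsius reading; then the Fahrenheit reading is 1.8·x + 32.
(1.8·x + 32) - x = 8  ⇒  (0.8)·x = -24  ⇒  x = -30.0000°C.
In Rankine: -30.0000 × 1.8 + 491.67 = 437.67°R.

437.67°R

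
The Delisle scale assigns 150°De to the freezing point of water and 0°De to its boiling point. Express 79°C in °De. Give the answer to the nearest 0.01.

Linearly onto the Delisle scale: 150 + (79.0000 / 100) × (0 - 150) = 31.50°De.

31.50°De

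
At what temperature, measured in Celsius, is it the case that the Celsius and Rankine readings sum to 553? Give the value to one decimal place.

21.9°C

Let C be the Celsius reading. The Rankine reading is R = 1.8·C + 491.67.
Require C + R = 553: (2.8)·C + 491.67 = 553.
C = (553 - 491.67) / (2.8) = 21.9.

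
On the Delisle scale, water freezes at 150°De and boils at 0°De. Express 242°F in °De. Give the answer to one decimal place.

-25.0°De

First in Celsius: (242 - 32) × 5/9 = 116.6667°C.
Linearly onto the Delisle scale: 150 + (116.6667 / 100) × (0 - 150) = -25.0°De.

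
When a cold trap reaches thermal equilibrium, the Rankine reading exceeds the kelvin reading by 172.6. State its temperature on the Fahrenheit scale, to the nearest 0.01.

Let x be the Rankine reading; then the kelvin reading is 5/9·x.
(5/9·x) - x = -172.6  ⇒  (-4/9)·x = -172.6  ⇒  x = 388.3500°R.
In Celsius: (388.35 - 491.67) × 5/9 = -57.4000°C.
In Fahrenheit: -57.4000 × 1.8 + 32 = -71.32°F.

-71.32°F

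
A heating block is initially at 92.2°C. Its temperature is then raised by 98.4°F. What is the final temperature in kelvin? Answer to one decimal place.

The 98.4°F change is an interval, so only the factor 5/9 applies: +98.4 × 5/9 = +54.6667°C.
Final Celsius temperature: 92.2000 + 54.6667 = 146.8667°C.
In kelvin: 146.8667 + 273.15 = 420.0 K.

420.0 K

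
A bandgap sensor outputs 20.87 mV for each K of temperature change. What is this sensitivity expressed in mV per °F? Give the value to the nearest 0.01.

Since only a temperature interval is involved, the additive offset between the scales drops out.
A change of 1°F is a change of 5/9 K, so per °F the value is 20.87 × 5/9 = 11.59.

11.59 mV per °F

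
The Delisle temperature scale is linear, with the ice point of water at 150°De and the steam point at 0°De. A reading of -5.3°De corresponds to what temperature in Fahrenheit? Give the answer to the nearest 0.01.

218.36°F

Linear interpolation between the fixed points: C = (-5.3 - 150) × 100 / (0 - 150) = 103.5333°C.
Then 103.5333 × 1.8 + 32 = 218.36°F.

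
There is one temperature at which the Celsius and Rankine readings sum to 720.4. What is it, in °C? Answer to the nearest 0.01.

81.69°C

Let C be the Celsius reading. The Rankine reading is R = 1.8·C + 491.67.
Require C + R = 720.4: (2.8)·C + 491.67 = 720.4.
C = (720.4 - 491.67) / (2.8) = 81.69.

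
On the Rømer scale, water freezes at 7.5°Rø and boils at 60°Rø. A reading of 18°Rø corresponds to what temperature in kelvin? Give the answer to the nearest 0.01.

Linear interpolation between the fixed points: C = (18 - 7.5) × 100 / (60 - 7.5) = 20.0000°C.
Then 20.0000 + 273.15 = 293.15 K.

293.15 K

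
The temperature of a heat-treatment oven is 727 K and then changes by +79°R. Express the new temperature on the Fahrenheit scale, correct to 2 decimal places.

927.93°F

Initial temperature in Celsius: 727 - 273.15 = 453.8500°C.
The 79°R change is an interval, so only the factor 5/9 applies: +79 × 5/9 = +43.8889°C.
Final Celsius temperature: 453.8500 + 43.8889 = 497.7389°C.
In Fahrenheit: 497.7389 × 1.8 + 32 = 927.93°F.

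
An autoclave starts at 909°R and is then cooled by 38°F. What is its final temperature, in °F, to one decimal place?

Initial temperature in Celsius: (909 - 491.67) × 5/9 = 231.8500°C.
The 38°F change is an interval, so only the factor 5/9 applies: -38 × 5/9 = -21.1111°C.
Final Celsius temperature: 231.8500 - 21.1111 = 210.7389°C.
In Fahrenheit: 210.7389 × 1.8 + 32 = 411.3°F.

411.3°F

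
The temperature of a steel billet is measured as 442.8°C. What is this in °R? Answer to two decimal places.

In Rankine: 442.8000 × 1.8 + 491.67 = 1288.71°R.

1288.71°R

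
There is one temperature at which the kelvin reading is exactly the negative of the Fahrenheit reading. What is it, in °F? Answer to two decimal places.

Let F be the Fahrenheit reading. The kelvin reading is K = 5/9·F + 255.372.
Require K = -1·F: 5/9·F + 255.372 = -1·F.
(14/9)·F = -255.372  ⇒  F = -164.17.

-164.17°F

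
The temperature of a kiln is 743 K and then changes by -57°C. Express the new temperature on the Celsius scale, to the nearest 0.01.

Initial temperature in Celsius: 743 - 273.15 = 469.8500°C.
Final Celsius temperature: 469.8500 - 57.0000 = 412.8500°C.

412.85°C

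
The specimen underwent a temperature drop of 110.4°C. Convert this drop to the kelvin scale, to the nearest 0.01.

110.40 K

Celsius and kelvin degrees are the same size, so the interval is unchanged: 110.40.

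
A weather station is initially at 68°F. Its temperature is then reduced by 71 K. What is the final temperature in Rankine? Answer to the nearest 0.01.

Initial temperature in Celsius: (68 - 32) × 5/9 = 20.0000°C.
The 71 K change is an interval; Kelvin and Celsius degrees are the same size, so ΔC = -71°C.
Final Celsius temperature: 20.0000 - 71.0000 = -51.0000°C.
In Rankine: -51.0000 × 1.8 + 491.67 = 399.87°R.

399.87°R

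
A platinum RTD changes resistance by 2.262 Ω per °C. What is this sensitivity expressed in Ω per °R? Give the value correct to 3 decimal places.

The quantity depends on a temperature interval, so only the ratio of degree sizes applies; the offset between the scales is irrelevant.
A change of 1°R is a change of 5/9°C, so per °R the value is 2.262 × 5/9 = 1.257.

1.257 Ω per °R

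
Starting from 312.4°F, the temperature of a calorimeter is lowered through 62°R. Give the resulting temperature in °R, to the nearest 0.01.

710.07°R

Initial temperature in Celsius: (312.4 - 32) × 5/9 = 155.7778°C.
The 62°R change is an interval, so only the factor 5/9 applies: -62 × 5/9 = -34.4444°C.
Final Celsius temperature: 155.7778 - 34.4444 = 121.3333°C.
In Rankine: 121.3333 × 1.8 + 491.67 = 710.07°R.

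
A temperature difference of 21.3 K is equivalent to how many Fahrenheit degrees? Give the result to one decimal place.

An interval of 1 K corresponds to 1.8°F.
21.3 × 1.8 = 38.3.

38.3°F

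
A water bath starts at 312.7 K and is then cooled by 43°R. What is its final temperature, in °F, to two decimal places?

Initial temperature in Celsius: 312.7 - 273.15 = 39.5500°C.
The 43°R change is an interval, so only the factor 5/9 applies: -43 × 5/9 = -23.8889°C.
Final Celsius temperature: 39.5500 - 23.8889 = 15.6611°C.
In Fahrenheit: 15.6611 × 1.8 + 32 = 60.19°F.

60.19°F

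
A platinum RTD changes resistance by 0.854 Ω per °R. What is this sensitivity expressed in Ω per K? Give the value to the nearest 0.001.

Since only a temperature interval is involved, the additive offset between the scales drops out.
A change of 1 K is a change of 1.8°R, so per K the value is 0.854 × 1.8 = 1.537.

1.537 Ω per K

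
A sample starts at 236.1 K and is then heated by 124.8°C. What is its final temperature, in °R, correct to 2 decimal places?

649.62°R

Initial temperature in Celsius: 236.1 - 273.15 = -37.0500°C.
Final Celsius temperature: -37.0500 + 124.8000 = 87.7500°C.
In Rankine: 87.7500 × 1.8 + 491.67 = 649.62°R.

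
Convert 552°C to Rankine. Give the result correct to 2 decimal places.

1485.27°R

In Rankine: 552.0000 × 1.8 + 491.67 = 1485.27°R.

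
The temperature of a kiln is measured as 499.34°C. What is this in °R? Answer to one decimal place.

In Rankine: 499.3400 × 1.8 + 491.67 = 1390.5°R.

1390.5°R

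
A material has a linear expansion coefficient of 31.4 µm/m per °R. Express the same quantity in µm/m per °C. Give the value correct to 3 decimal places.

The quantity depends on a temperature interval, so only the ratio of degree sizes applies; the offset between the scales is irrelevant.
A change of 1°C is a change of 1.8°R, so per °C the value is 31.4 × 1.8 = 56.520.

56.520 µm/m per °C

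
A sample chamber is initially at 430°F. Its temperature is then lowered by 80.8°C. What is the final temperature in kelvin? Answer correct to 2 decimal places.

413.46 K

Initial temperature in Celsius: (430 - 32) × 5/9 = 221.1111°C.
Final Celsius temperature: 221.1111 - 80.8000 = 140.3111°C.
In kelvin: 140.3111 + 273.15 = 413.46 K.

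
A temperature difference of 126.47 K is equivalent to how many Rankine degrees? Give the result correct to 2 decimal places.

Only the scale ratio 1.8 matters for a change in temperature.
126.47 × 1.8 = 227.65.

227.65°R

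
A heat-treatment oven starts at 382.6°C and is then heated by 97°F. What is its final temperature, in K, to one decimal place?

The 97°F change is an interval, so only the factor 5/9 applies: +97 × 5/9 = +53.8889°C.
Final Celsius temperature: 382.6000 + 53.8889 = 436.4889°C.
In kelvin: 436.4889 + 273.15 = 709.6 K.

709.6 K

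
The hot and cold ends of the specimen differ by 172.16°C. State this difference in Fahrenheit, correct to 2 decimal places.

309.89°F

For a temperature interval the offset drops out; only the factor 1.8 applies.
172.16 × 1.8 = 309.89.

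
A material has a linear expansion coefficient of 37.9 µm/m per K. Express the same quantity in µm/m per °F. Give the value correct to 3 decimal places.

21.056 µm/m per °F

Since only a temperature interval is involved, the additive offset between the scales drops out.
A change of 1°F is a change of 5/9 K, so per °F the value is 37.9 × 5/9 = 21.056.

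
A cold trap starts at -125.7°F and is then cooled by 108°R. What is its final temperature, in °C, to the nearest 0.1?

Initial temperature in Celsius: (-125.7 - 32) × 5/9 = -87.6111°C.
The 108°R change is an interval, so only the factor 5/9 applies: -108 × 5/9 = -60.0000°C.
Final Celsius temperature: -87.6111 - 60.0000 = -147.6111°C.

-147.6°C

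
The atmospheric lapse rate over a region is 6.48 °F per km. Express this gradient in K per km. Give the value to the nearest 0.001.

3.600 K/km

The quantity depends on a temperature interval, so only the ratio of degree sizes applies; the offset between the scales is irrelevant.
A change of 1°F is a change of 5/9 K, so 6.48 × 5/9 = 3.600.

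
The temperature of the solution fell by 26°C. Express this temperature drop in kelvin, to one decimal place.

26.0 K

Celsius and kelvin degrees are the same size, so the interval is unchanged: 26.0.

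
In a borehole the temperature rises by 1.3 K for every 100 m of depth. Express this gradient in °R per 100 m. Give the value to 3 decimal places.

The quantity depends on a temperature interval, so only the ratio of degree sizes applies; the offset between the scales is irrelevant.
A change of 1 K is a change of 1.8°R, so 1.3 × 1.8 = 2.340.

2.340 °R/100 m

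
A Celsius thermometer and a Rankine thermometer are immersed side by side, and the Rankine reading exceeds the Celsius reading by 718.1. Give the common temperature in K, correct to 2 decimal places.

Let x be the Celsius reading; then the Rankine reading is 1.8·x + 491.67.
(1.8·x + 491.67) - x = 718.1  ⇒  (0.8)·x = 226.43  ⇒  x = 283.0375°C.
In kelvin: 283.0375 + 273.15 = 556.19 K.

556.19 K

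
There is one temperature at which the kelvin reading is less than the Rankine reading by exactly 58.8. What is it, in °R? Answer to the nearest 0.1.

Let R be the Rankine reading. The kelvin reading is K = 5/9·R.
Require K - R = -58.8: (-4/9)·R = -58.8.
R = (-58.8) / (-4/9) = 132.3.

132.3°R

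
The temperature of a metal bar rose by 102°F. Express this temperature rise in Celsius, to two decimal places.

56.67°C

Only the scale ratio 5/9 matters for a change in temperature.
102 × 5/9 = 56.67.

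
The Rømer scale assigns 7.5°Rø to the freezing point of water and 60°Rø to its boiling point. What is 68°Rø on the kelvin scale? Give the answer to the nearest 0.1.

Linear interpolation between the fixed points: C = (68 - 7.5) × 100 / (60 - 7.5) = 115.2381°C.
Then 115.2381 + 273.15 = 388.4 K.

388.4 K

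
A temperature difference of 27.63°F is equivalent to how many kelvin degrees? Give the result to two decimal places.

15.35 K

An interval of 1°F corresponds to 5/9 K.
27.63 × 5/9 = 15.35.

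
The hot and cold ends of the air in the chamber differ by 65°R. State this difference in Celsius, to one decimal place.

Only the scale ratio 5/9 matters for a change in temperature.
65 × 5/9 = 36.1.

36.1°C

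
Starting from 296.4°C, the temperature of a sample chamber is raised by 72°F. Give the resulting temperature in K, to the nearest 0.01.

The 72°F change is an interval, so only the factor 5/9 applies: +72 × 5/9 = +40.0000°C.
Final Celsius temperature: 296.4000 + 40.0000 = 336.4000°C.
In kelvin: 336.4000 + 273.15 = 609.55 K.

609.55 K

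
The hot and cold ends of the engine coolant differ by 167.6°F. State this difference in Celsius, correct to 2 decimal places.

For a temperature interval the offset drops out; only the factor 5/9 applies.
167.6 × 5/9 = 93.11.

93.11°C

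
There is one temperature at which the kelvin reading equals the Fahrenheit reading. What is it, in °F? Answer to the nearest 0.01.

Let F be the Fahrenheit reading. The kelvin reading is K = 5/9·F + 255.372.
Set K = F: 5/9·F + 255.372 = F.
(-4/9)·F = -255.372  ⇒  F = 574.59.

574.59°F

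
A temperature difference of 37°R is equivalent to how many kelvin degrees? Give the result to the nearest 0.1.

20.6 K

An interval of 1°R corresponds to 5/9 K.
37 × 5/9 = 20.6.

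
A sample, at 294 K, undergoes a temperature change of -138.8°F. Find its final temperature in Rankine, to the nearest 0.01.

390.40°R

Initial temperature in Celsius: 294 - 273.15 = 20.8500°C.
The 138.8°F change is an interval, so only the factor 5/9 applies: -138.8 × 5/9 = -77.1111°C.
Final Celsius temperature: 20.8500 - 77.1111 = -56.2611°C.
In Rankine: -56.2611 × 1.8 + 491.67 = 390.40°R.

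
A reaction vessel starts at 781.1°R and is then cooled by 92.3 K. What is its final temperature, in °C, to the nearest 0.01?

68.49°C

Initial temperature in Celsius: (781.1 - 491.67) × 5/9 = 160.7944°C.
The 92.3 K change is an interval; Kelvin and Celsius degrees are the same size, so ΔC = -92.3°C.
Final Celsius temperature: 160.7944 - 92.3000 = 68.4944°C.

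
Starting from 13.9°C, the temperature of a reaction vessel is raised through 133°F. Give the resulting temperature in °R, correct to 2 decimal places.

649.69°R

The 133°F change is an interval, so only the factor 5/9 applies: +133 × 5/9 = +73.8889°C.
Final Celsius temperature: 13.9000 + 73.8889 = 87.7889°C.
In Rankine: 87.7889 × 1.8 + 491.67 = 649.69°R.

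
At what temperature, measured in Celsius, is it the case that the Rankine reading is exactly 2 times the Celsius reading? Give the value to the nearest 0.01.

Let C be the Celsius reading. The Rankine reading is R = 1.8·C + 491.67.
Require R = 2·C: 1.8·C + 491.67 = 2·C.
(-0.2)·C = -491.67  ⇒  C = 2458.35.

2458.35°C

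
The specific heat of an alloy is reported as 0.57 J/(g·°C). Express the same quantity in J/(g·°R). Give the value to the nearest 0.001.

The quantity depends on a temperature interval, so only the ratio of degree sizes applies; the offset between the scales is irrelevant.
A change of 1°R is a change of 5/9°C, so per °R the value is 0.57 × 5/9 = 0.317.

0.317 J/(g·°R)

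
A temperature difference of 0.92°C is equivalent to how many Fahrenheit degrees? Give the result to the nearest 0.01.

1.66°F

For a temperature interval the offset drops out; only the factor 1.8 applies.
0.92 × 1.8 = 1.66.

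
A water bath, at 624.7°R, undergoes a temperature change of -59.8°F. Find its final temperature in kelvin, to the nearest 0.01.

313.83 K

Initial temperature in Celsius: (624.7 - 491.67) × 5/9 = 73.9056°C.
The 59.8°F change is an interval, so only the factor 5/9 applies: -59.8 × 5/9 = -33.2222°C.
Final Celsius temperature: 73.9056 - 33.2222 = 40.6833°C.
In kelvin: 40.6833 + 273.15 = 313.83 K.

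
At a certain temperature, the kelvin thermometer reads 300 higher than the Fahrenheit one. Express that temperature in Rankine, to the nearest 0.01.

359.26°R

Let x be the Fahrenheit reading; then the kelvin reading is 5/9·x + 255.372.
(5/9·x + 255.372) - x = 300  ⇒  (-4/9)·x = 44.6278  ⇒  x = -100.4125°F.
In Celsius: (-100.4125 - 32) × 5/9 = -73.5625°C.
In Rankine: -73.5625 × 1.8 + 491.67 = 359.26°R.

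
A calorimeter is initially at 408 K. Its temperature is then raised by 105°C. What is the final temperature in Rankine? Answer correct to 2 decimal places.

923.40°R

Initial temperature in Celsius: 408 - 273.15 = 134.8500°C.
Final Celsius temperature: 134.8500 + 105.0000 = 239.8500°C.
In Rankine: 239.8500 × 1.8 + 491.67 = 923.40°R.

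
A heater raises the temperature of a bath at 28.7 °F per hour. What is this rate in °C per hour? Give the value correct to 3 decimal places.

The quantity depends on a temperature interval, so only the ratio of degree sizes applies; the offset between the scales is irrelevant.
A change of 1°F is a change of 5/9°C, so 28.7 × 5/9 = 15.944.

15.944 °C/hour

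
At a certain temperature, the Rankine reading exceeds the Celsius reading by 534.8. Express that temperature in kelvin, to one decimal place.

327.1 K

Let x be the Celsius reading; then the Rankine reading is 1.8·x + 491.67.
(1.8·x + 491.67) - x = 534.8  ⇒  (0.8)·x = 43.13  ⇒  x = 53.9125°C.
In kelvin: 53.9125 + 273.15 = 327.1 K.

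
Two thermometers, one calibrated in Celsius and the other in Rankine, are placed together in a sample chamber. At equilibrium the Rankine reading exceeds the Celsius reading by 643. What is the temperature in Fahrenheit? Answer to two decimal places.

Let x be the Celsius reading; then the Rankine reading is 1.8·x + 491.67.
(1.8·x + 491.67) - x = 643  ⇒  (0.8)·x = 151.33  ⇒  x = 189.1625°C.
In Fahrenheit: 189.1625 × 1.8 + 32 = 372.49°F.

372.49°F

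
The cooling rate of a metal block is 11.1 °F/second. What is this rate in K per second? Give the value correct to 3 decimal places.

Since only a temperature interval is involved, the additive offset between the scales drops out.
A change of 1°F is a change of 5/9 K, so 11.1 × 5/9 = 6.167.

6.167 K/second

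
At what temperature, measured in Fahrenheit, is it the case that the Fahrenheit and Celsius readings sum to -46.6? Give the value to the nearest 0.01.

-18.53°F

Let F be the Fahrenheit reading. The Celsius reading is C = 5/9·F - 17.7778.
Require F + C = -46.6: (14/9)·F - 17.7778 = -46.6.
F = (-46.6 + 17.7778) / (14/9) = -18.53.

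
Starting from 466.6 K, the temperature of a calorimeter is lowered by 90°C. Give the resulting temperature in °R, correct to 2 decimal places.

677.88°R

Initial temperature in Celsius: 466.6 - 273.15 = 193.4500°C.
Final Celsius temperature: 193.4500 - 90.0000 = 103.4500°C.
In Rankine: 103.4500 × 1.8 + 491.67 = 677.88°R.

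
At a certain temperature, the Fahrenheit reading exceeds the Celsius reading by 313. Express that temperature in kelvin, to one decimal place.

Let x be the Celsius reading; then the Fahrenheit reading is 1.8·x + 32.
(1.8·x + 32) - x = 313  ⇒  (0.8)·x = 281  ⇒  x = 351.2500°C.
In kelvin: 351.2500 + 273.15 = 624.4 K.

624.4 K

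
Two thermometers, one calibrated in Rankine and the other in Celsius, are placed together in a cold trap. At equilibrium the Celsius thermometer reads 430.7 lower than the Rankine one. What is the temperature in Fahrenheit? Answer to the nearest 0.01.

-105.18°F

Let x be the Rankine reading; then the Celsius reading is 5/9·x - 273.15.
(5/9·x - 273.15) - x = -430.7  ⇒  (-4/9)·x = -157.55  ⇒  x = 354.4875°R.
In Celsius: (354.4875 - 491.67) × 5/9 = -76.2125°C.
In Fahrenheit: -76.2125 × 1.8 + 32 = -105.18°F.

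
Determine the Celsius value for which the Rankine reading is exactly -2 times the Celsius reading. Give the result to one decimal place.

-129.4°C

Let C be the Celsius reading. The Rankine reading is R = 1.8·C + 491.67.
Require R = -2·C: 1.8·C + 491.67 = -2·C.
(3.8)·C = -491.67  ⇒  C = -129.4.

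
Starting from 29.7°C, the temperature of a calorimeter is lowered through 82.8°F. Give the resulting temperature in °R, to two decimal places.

The 82.8°F change is an interval, so only the factor 5/9 applies: -82.8 × 5/9 = -46.0000°C.
Final Celsius temperature: 29.7000 - 46.0000 = -16.3000°C.
In Rankine: -16.3000 × 1.8 + 491.67 = 462.33°R.

462.33°R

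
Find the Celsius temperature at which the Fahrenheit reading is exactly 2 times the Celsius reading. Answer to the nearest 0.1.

Let C be the Celsius reading. The Fahrenheit reading is F = 1.8·C + 32.
Require F = 2·C: 1.8·C + 32 = 2·C.
(-0.2)·C = -32  ⇒  C = 160.0.

160.0°C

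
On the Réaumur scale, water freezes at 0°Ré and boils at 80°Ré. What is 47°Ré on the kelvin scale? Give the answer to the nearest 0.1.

Linear interpolation between the fixed points: C = (47 - 0) × 100 / (80 - 0) = 58.7500°C.
Then 58.7500 + 273.15 = 331.9 K.

331.9 K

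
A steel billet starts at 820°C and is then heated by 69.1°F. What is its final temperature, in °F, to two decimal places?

1577.10°F

The 69.1°F change is an interval, so only the factor 5/9 applies: +69.1 × 5/9 = +38.3889°C.
Final Celsius temperature: 820.0000 + 38.3889 = 858.3889°C.
In Fahrenheit: 858.3889 × 1.8 + 32 = 1577.10°F.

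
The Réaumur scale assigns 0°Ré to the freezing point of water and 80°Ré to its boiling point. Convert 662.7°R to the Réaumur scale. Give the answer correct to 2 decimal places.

76.01°Ré

First in Celsius: (662.7 - 491.67) × 5/9 = 95.0167°C.
Linearly onto the Réaumur scale: 0 + (95.0167 / 100) × (80 - 0) = 76.01°Ré.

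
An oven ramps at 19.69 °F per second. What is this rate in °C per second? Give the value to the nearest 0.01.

The quantity depends on a temperature interval, so only the ratio of degree sizes applies; the offset between the scales is irrelevant.
A change of 1°F is a change of 5/9°C, so 19.69 × 5/9 = 10.94.

10.94 °C/second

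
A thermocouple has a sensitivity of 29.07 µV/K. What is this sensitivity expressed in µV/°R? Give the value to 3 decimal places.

Since only a temperature interval is involved, the additive offset between the scales drops out.
A change of 1°R is a change of 5/9 K, so per °R the value is 29.07 × 5/9 = 16.150.

16.150 µV/°R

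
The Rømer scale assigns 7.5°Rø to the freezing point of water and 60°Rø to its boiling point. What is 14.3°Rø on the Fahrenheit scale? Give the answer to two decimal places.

Linear interpolation between the fixed points: C = (14.3 - 7.5) × 100 / (60 - 7.5) = 12.9524°C.
Then 12.9524 × 1.8 + 32 = 55.31°F.

55.31°F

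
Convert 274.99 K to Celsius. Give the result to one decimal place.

In Celsius: 274.99 - 273.15 = 1.8400°C.

1.8°C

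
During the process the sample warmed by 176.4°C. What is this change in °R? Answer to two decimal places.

An interval of 1°C corresponds to 1.8°R.
176.4 × 1.8 = 317.52.

317.52°R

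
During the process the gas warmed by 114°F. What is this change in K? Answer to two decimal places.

63.33 K

For a temperature interval the offset drops out; only the factor 5/9 applies.
114 × 5/9 = 63.33.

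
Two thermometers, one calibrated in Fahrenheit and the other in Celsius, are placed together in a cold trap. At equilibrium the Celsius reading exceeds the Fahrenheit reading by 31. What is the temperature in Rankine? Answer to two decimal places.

Let x be the Fahrenheit reading; then the Celsius reading is 5/9·x - 17.7778.
(5/9·x - 17.7778) - x = 31  ⇒  (-4/9)·x = 48.7778  ⇒  x = -109.7500°F.
In Celsius: (-109.75 - 32) × 5/9 = -78.7500°C.
In Rankine: -78.7500 × 1.8 + 491.67 = 349.92°R.

349.92°R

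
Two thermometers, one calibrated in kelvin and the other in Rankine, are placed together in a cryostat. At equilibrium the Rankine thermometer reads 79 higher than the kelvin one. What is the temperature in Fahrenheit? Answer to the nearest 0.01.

Let x be the kelvin reading; then the Rankine reading is 1.8·x.
(1.8·x) - x = 79  ⇒  (0.8)·x = 79  ⇒  x = 98.7500 K.
In Celsius: 98.75 - 273.15 = -174.4000°C.
In Fahrenheit: -174.4000 × 1.8 + 32 = -281.92°F.

-281.92°F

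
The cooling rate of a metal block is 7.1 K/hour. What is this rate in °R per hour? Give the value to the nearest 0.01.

Since only a temperature interval is involved, the additive offset between the scales drops out.
A change of 1 K is a change of 1.8°R, so 7.1 × 1.8 = 12.78.

12.78 °R/hour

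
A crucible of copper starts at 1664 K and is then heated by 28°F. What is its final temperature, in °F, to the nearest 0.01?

2563.53°F

Initial temperature in Celsius: 1664 - 273.15 = 1390.8500°C.
The 28°F change is an interval, so only the factor 5/9 applies: +28 × 5/9 = +15.5556°C.
Final Celsius temperature: 1390.8500 + 15.5556 = 1406.4056°C.
In Fahrenheit: 1406.4056 × 1.8 + 32 = 2563.53°F.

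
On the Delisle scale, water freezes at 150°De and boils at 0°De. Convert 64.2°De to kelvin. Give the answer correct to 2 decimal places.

Linear interpolation between the fixed points: C = (64.2 - 150) × 100 / (0 - 150) = 57.2000°C.
Then 57.2000 + 273.15 = 330.35 K.

330.35 K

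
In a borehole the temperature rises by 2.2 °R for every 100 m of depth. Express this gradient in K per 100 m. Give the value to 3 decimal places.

Since only a temperature interval is involved, the additive offset between the scales drops out.
A change of 1°R is a change of 5/9 K, so 2.2 × 5/9 = 1.222.

1.222 K/100 m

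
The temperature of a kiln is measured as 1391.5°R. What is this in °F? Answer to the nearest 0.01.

In Celsius: (1391.5 - 491.67) × 5/9 = 499.9056°C.
In Fahrenheit: 499.9056 × 1.8 + 32 = 931.83°F.

931.83°F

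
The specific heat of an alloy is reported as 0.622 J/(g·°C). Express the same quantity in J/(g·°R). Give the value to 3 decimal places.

The quantity depends on a temperature interval, so only the ratio of degree sizes applies; the offset between the scales is irrelevant.
A change of 1°R is a change of 5/9°C, so per °R the value is 0.622 × 5/9 = 0.346.

0.346 J/(g·°R)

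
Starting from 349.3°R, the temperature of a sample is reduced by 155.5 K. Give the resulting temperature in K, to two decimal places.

38.56 K

Initial temperature in Celsius: (349.3 - 491.67) × 5/9 = -79.0944°C.
The 155.5 K change is an interval; Kelvin and Celsius degrees are the same size, so ΔC = -155.5°C.
Final Celsius temperature: -79.0944 - 155.5000 = -234.5944°C.
In kelvin: -234.5944 + 273.15 = 38.56 K.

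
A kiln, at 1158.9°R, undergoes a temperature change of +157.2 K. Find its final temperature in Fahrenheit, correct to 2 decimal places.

982.19°F

Initial temperature in Celsius: (1158.9 - 491.67) × 5/9 = 370.6833°C.
The 157.2 K change is an interval; Kelvin and Celsius degrees are the same size, so ΔC = +157.2°C.
Final Celsius temperature: 370.6833 + 157.2000 = 527.8833°C.
In Fahrenheit: 527.8833 × 1.8 + 32 = 982.19°F.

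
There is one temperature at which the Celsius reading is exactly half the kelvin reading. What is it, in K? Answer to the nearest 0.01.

Let K be the kelvin reading. The Celsius reading is C = 1·K - 273.15.
Require C = 0.5·K: 1·K - 273.15 = 0.5·K.
(0.5)·K = 273.15  ⇒  K = 546.30.

546.30 K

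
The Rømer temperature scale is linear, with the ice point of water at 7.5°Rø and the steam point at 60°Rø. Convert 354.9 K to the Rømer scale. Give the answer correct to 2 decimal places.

50.42°Rø

First in Celsius: 354.9 - 273.15 = 81.7500°C.
Linearly onto the Rømer scale: 7.5 + (81.7500 / 100) × (60 - 7.5) = 50.42°Rø.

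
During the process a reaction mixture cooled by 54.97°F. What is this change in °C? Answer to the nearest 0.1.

Only the scale ratio 5/9 matters for a change in temperature.
54.97 × 5/9 = 30.5.

30.5°C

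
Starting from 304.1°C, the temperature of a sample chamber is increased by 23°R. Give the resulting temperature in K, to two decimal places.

590.03 K

The 23°R change is an interval, so only the factor 5/9 applies: +23 × 5/9 = +12.7778°C.
Final Celsius temperature: 304.1000 + 12.7778 = 316.8778°C.
In kelvin: 316.8778 + 273.15 = 590.03 K.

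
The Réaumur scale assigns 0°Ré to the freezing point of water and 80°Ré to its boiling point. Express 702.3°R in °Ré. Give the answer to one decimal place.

First in Celsius: (702.3 - 491.67) × 5/9 = 117.0167°C.
Linearly onto the Réaumur scale: 0 + (117.0167 / 100) × (80 - 0) = 93.6°Ré.

93.6°Ré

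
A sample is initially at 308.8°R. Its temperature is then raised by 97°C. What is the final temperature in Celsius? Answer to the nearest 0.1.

-4.6°C

Initial temperature in Celsius: (308.8 - 491.67) × 5/9 = -101.5944°C.
Final Celsius temperature: -101.5944 + 97.0000 = -4.5944°C.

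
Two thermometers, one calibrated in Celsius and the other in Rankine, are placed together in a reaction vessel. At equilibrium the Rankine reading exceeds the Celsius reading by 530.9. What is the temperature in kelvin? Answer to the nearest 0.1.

Let x be the Celsius reading; then the Rankine reading is 1.8·x + 491.67.
(1.8·x + 491.67) - x = 530.9  ⇒  (0.8)·x = 39.23  ⇒  x = 49.0375°C.
In kelvin: 49.0375 + 273.15 = 322.2 K.

322.2 K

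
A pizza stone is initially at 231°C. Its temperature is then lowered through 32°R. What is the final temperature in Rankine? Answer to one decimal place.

875.5°R

The 32°R change is an interval, so only the factor 5/9 applies: -32 × 5/9 = -17.7778°C.
Final Celsius temperature: 231.0000 - 17.7778 = 213.2222°C.
In Rankine: 213.2222 × 1.8 + 491.67 = 875.5°R.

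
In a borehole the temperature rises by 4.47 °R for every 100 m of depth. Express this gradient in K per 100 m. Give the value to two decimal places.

Since only a temperature interval is involved, the additive offset between the scales drops out.
A change of 1°R is a change of 5/9 K, so 4.47 × 5/9 = 2.48.

2.48 K/100 m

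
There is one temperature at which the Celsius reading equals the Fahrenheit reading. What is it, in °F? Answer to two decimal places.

-40.00°F

Let F be the Fahrenheit reading. The Celsius reading is C = 5/9·F - 17.7778.
Set C = F: 5/9·F - 17.7778 = F.
(-4/9)·F = 17.7778  ⇒  F = -40.00.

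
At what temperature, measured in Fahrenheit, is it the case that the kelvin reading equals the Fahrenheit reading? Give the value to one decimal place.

Let F be the Fahrenheit reading. The kelvin reading is K = 5/9·F + 255.372.
Set K = F: 5/9·F + 255.372 = F.
(-4/9)·F = -255.372  ⇒  F = 574.6.

574.6°F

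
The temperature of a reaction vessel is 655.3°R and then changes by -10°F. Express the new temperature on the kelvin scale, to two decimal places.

Initial temperature in Celsius: (655.3 - 491.67) × 5/9 = 90.9056°C.
The 10°F change is an interval, so only the factor 5/9 applies: -10 × 5/9 = -5.5556°C.
Final Celsius temperature: 90.9056 - 5.5556 = 85.3500°C.
In kelvin: 85.3500 + 273.15 = 358.50 K.

358.50 K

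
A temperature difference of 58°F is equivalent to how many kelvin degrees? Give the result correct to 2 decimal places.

For a temperature interval the offset drops out; only the factor 5/9 applies.
58 × 5/9 = 32.22.

32.22 K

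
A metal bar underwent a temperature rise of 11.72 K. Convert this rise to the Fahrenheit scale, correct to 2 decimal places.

An interval of 1 K corresponds to 1.8°F.
11.72 × 1.8 = 21.10.

21.10°F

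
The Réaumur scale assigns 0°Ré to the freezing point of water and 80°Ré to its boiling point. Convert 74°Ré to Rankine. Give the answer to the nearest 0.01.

Linear interpolation between the fixed points: C = (74 - 0) × 100 / (80 - 0) = 92.5000°C.
Then 92.5000 × 1.8 + 491.67 = 658.17°R.

658.17°R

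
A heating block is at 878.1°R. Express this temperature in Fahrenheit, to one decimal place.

418.4°F

In Celsius: (878.1 - 491.67) × 5/9 = 214.6833°C.
In Fahrenheit: 214.6833 × 1.8 + 32 = 418.4°F.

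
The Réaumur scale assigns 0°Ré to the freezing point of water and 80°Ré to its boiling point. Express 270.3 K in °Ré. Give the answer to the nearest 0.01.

-2.28°Ré

First in Celsius: 270.3 - 273.15 = -2.8500°C.
Linearly onto the Réaumur scale: 0 + (-2.8500 / 100) × (80 - 0) = -2.28°Ré.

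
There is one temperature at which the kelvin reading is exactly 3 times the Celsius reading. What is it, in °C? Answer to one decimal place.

Let C be the Celsius reading. The kelvin reading is K = 1·C + 273.15.
Require K = 3·C: 1·C + 273.15 = 3·C.
(-2)·C = -273.15  ⇒  C = 136.6.

136.6°C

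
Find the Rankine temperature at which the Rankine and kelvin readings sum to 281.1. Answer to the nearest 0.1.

180.7°R

Let R be the Rankine reading. The kelvin reading is K = 5/9·R.
Require R + K = 281.1: (14/9)·R = 281.1.
R = (281.1) / (14/9) = 180.7.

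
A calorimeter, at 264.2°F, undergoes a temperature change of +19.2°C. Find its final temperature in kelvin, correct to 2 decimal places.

Initial temperature in Celsius: (264.2 - 32) × 5/9 = 129.0000°C.
Final Celsius temperature: 129.0000 + 19.2000 = 148.2000°C.
In kelvin: 148.2000 + 273.15 = 421.35 K.

421.35 K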